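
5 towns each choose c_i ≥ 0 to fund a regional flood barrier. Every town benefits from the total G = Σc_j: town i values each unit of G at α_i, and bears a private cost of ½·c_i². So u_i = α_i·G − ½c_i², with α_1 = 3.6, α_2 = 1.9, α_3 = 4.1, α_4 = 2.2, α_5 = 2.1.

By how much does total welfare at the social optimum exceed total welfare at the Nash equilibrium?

Town i's FOC: ∂u_i/∂c_i = α_i − c_i = 0, so c_i* = α_i.
NE contributions = (3.6, 1.9, 4.1, 2.2, 2.1); G = 13.9.
W^NE = (Σα)·G − ½Σα_i² = 13.9² − ½·42.63 = 171.895.
Planner sets c_i = Σα_j = 13.9 for every i, so G^SO = 5·13.9 = 69.5.
W^SO = (Σα)·G^SO − ½·5·(Σα)² = (5/2)·13.9² = 483.025.
Deadweight loss = W^SO − W^NE = 311.13.

311.13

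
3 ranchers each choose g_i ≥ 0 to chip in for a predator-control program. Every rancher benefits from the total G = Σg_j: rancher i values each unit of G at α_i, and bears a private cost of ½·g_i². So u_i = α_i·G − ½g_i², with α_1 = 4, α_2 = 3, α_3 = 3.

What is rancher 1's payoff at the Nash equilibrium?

Rancher i's FOC: ∂u_i/∂g_i = α_i − g_i = 0, so g_i* = α_i.
NE contributions = (4, 3, 3); G = 10.
u_1 = α_1·G − ½·(g_1)² = 4·10 − ½·4² = 32.

32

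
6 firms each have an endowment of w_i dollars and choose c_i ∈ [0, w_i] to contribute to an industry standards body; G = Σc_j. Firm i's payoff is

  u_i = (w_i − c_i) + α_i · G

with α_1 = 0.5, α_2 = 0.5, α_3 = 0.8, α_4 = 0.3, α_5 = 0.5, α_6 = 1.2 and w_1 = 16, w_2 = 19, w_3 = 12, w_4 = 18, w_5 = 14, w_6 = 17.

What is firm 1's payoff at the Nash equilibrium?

24.5

∂u_i/∂c_i = α_i − 1, so firm i contributes w_i if α_i > 1, else 0.
α_i > 1 for i ∈ {6}; NE contributions (0, 0, 0, 0, 0, 17), G = 17.
u_1 = (16 − 0) + 0.5·17 = 24.5.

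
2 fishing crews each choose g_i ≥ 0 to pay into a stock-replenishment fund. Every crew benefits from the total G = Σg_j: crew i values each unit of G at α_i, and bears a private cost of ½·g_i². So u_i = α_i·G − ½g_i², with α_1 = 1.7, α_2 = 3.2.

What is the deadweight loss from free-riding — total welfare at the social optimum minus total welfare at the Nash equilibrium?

6.565

Crew i's FOC: ∂u_i/∂g_i = α_i − g_i = 0, so g_i* = α_i.
NE contributions = (1.7, 3.2); G = 4.9.
W^NE = (Σα)·G − ½Σα_i² = 4.9² − ½·13.13 = 17.445.
Planner sets g_i = Σα_j = 4.9 for every i, so G^SO = 2·4.9 = 9.8.
W^SO = (Σα)·G^SO − ½·2·(Σα)² = (2/2)·4.9² = 24.01.
Deadweight loss = W^SO − W^NE = 6.565.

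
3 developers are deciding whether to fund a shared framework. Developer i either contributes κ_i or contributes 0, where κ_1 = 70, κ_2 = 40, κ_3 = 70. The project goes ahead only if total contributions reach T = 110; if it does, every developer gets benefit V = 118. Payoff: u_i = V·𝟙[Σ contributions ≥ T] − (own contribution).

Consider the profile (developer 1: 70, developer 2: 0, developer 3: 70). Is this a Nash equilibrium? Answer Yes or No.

Yes

Total = 140 ≥ 110: provided.
Developer 1 (pledges 70, payoff 48): dropping to 0 → total 70, payoff 0. No gain.
Developer 2 (pledges 0, payoff 118): pledging 40 → total 180, payoff 78. No gain.
Developer 3 (pledges 70, payoff 48): dropping to 0 → total 70, payoff 0. No gain.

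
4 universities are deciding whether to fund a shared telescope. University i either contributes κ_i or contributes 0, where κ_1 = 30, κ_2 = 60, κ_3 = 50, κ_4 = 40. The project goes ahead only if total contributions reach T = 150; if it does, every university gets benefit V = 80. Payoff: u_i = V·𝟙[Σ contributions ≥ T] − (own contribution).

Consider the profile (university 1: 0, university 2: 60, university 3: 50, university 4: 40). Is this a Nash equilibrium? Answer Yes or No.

Yes

Total = 150 ≥ 150: provided.
University 1 (pledges 0, payoff 80): pledging 30 → total 180, payoff 50. No gain.
University 2 (pledges 60, payoff 20): dropping to 0 → total 90, payoff 0. No gain.
University 3 (pledges 50, payoff 30): dropping to 0 → total 100, payoff 0. No gain.
University 4 (pledges 40, payoff 40): dropping to 0 → total 110, payoff 0. No gain.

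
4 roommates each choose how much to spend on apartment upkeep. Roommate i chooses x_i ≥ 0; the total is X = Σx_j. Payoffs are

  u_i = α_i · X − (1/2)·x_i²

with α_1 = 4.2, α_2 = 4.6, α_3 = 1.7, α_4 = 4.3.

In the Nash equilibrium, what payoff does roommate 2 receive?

57.5

Roommate i's FOC: ∂u_i/∂x_i = α_i − x_i = 0, so x_i* = α_i.
NE contributions = (4.2, 4.6, 1.7, 4.3); X = 14.8.
u_2 = α_2·X − ½·(x_2)² = 4.6·14.8 − ½·4.6² = 57.5.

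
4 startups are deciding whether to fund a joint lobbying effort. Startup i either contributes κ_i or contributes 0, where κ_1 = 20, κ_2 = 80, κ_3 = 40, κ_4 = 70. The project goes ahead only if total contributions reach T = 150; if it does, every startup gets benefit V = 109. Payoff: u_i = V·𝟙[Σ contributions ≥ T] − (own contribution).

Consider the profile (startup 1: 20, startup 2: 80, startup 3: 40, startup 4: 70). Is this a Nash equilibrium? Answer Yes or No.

Total = 210 ≥ 150: provided.
Startup 1 (pledges 20, payoff 89): dropping to 0 → total 190, payoff 109. Profitable deviation.

No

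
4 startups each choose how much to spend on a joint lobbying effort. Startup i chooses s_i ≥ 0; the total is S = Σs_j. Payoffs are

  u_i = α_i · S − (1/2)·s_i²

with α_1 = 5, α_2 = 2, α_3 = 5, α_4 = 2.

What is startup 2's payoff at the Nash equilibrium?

Startup i's FOC: ∂u_i/∂s_i = α_i − s_i = 0, so s_i* = α_i.
NE contributions = (5, 2, 5, 2); S = 14.
u_2 = α_2·S − ½·(s_2)² = 2·14 − ½·2² = 26.

26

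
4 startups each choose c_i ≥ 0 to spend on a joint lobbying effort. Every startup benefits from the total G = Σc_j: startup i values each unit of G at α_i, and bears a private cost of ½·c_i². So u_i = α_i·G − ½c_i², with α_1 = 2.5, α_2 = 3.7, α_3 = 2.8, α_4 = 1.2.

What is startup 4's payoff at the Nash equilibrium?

11.52

Startup i's FOC: ∂u_i/∂c_i = α_i − c_i = 0, so c_i* = α_i.
NE contributions = (2.5, 3.7, 2.8, 1.2); G = 10.2.
u_4 = α_4·G − ½·(c_4)² = 1.2·10.2 − ½·1.2² = 11.52.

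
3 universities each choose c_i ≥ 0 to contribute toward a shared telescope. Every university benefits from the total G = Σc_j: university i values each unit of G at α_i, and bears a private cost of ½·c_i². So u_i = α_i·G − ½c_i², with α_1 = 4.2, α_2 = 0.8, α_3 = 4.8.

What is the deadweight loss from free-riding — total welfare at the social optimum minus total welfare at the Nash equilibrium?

68.68

University i's FOC: ∂u_i/∂c_i = α_i − c_i = 0, so c_i* = α_i.
NE contributions = (4.2, 0.8, 4.8); G = 9.8.
W^NE = (Σα)·G − ½Σα_i² = 9.8² − ½·41.32 = 75.38.
Planner sets c_i = Σα_j = 9.8 for every i, so G^SO = 3·9.8 = 29.4.
W^SO = (Σα)·G^SO − ½·3·(Σα)² = (3/2)·9.8² = 144.06.
Deadweight loss = W^SO − W^NE = 68.68.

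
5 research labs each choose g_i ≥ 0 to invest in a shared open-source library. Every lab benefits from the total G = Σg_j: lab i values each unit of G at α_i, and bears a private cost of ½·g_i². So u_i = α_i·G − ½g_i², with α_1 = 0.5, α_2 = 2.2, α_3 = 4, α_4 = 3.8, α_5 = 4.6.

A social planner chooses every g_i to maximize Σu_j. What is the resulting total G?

75.5

Planner FOC: ∂(Σu_j)/∂g_i = (Σα_j) − g_i = 0, so g_i^SO = Σα_j = 15.1 for every i; G^SO = 75.5.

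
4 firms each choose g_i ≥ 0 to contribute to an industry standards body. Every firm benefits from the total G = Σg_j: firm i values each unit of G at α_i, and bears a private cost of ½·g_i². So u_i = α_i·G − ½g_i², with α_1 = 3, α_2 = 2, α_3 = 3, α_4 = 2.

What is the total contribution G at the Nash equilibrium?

10

Firm i's FOC: ∂u_i/∂g_i = α_i − g_i = 0, so g_i* = α_i.
NE contributions = (3, 2, 3, 2); G = 10.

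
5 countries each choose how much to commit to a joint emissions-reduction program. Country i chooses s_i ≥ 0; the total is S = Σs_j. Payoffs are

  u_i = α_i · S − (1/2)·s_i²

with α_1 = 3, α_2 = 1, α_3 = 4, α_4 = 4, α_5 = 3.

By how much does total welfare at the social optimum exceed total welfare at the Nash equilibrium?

Country i's FOC: ∂u_i/∂s_i = α_i − s_i = 0, so s_i* = α_i.
NE contributions = (3, 1, 4, 4, 3); S = 15.
W^NE = (Σα)·S − ½Σα_i² = 15² − ½·51 = 199.5.
Planner sets s_i = Σα_j = 15 for every i, so S^SO = 5·15 = 75.
W^SO = (Σα)·S^SO − ½·5·(Σα)² = (5/2)·15² = 562.5.
Deadweight loss = W^SO − W^NE = 363.

363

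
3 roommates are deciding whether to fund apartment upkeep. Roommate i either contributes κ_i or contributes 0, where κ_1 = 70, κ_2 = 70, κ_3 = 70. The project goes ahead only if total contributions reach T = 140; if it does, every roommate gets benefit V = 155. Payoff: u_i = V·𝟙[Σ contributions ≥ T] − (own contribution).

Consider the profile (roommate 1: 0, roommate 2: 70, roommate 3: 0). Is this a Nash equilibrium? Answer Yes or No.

No

Total = 70 < 140: not provided.
Roommate 1 (pledges 0, payoff 0): pledging 70 → total 140, payoff 85. Profitable deviation.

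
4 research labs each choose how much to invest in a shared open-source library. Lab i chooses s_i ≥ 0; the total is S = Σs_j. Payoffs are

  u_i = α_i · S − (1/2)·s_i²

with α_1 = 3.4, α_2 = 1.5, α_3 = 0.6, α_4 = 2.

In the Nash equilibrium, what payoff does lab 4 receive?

13

Lab i's FOC: ∂u_i/∂s_i = α_i − s_i = 0, so s_i* = α_i.
NE contributions = (3.4, 1.5, 0.6, 2); S = 7.5.
u_4 = α_4·S − ½·(s_4)² = 2·7.5 − ½·2² = 13.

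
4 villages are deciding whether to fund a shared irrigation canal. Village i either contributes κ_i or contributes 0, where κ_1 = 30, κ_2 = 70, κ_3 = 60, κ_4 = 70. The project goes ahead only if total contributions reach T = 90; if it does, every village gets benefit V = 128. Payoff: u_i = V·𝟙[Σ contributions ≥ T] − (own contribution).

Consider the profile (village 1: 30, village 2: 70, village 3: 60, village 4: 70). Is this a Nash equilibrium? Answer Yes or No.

No

Total = 230 ≥ 90: provided.
Village 1 (pledges 30, payoff 98): dropping to 0 → total 200, payoff 128. Profitable deviation.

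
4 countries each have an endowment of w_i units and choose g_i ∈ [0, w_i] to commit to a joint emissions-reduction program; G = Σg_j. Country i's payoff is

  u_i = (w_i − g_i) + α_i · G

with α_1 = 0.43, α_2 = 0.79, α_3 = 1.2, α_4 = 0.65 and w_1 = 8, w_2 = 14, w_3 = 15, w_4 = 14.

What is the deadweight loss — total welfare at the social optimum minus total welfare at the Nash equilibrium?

∂u_i/∂g_i = α_i − 1, so country i contributes w_i if α_i > 1, else 0.
α_i > 1 for i ∈ {3}; NE contributions (0, 0, 15, 0), G = 15.
W^NE = Σw_i − G^NE + (Σα_i)·G^NE = 51 + 2.07·15 = 82.05.
Planner: ∂(Σu_j)/∂g_i = Σα_j − 1 = 2.07 > 0, so everyone contributes w_i; G^SO = 51, W^SO = 51 + 2.07·51 = 156.57.
Deadweight loss = 74.52.

74.52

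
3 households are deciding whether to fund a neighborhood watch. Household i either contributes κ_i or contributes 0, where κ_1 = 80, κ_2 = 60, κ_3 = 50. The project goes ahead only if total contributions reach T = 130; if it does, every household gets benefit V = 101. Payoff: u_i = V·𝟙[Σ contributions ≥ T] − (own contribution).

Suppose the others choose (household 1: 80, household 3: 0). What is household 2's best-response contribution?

Others' total = 80. Contributing 60 brings total to 140 ≥ 130: gain V − κ_2 = 41.
Best response: 60.

60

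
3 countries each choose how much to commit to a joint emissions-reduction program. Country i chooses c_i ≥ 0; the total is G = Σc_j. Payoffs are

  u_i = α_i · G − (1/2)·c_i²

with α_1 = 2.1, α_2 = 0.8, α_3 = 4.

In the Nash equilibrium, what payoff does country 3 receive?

19.6

Country i's FOC: ∂u_i/∂c_i = α_i − c_i = 0, so c_i* = α_i.
NE contributions = (2.1, 0.8, 4); G = 6.9.
u_3 = α_3·G − ½·(c_3)² = 4·6.9 − ½·4² = 19.6.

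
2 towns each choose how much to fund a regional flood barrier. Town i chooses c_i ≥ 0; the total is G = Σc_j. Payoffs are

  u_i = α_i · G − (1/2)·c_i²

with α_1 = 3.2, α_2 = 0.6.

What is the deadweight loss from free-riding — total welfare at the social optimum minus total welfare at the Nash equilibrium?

Town i's FOC: ∂u_i/∂c_i = α_i − c_i = 0, so c_i* = α_i.
NE contributions = (3.2, 0.6); G = 3.8.
W^NE = (Σα)·G − ½Σα_i² = 3.8² − ½·10.6 = 9.14.
Planner sets c_i = Σα_j = 3.8 for every i, so G^SO = 2·3.8 = 7.6.
W^SO = (Σα)·G^SO − ½·2·(Σα)² = (2/2)·3.8² = 14.44.
Deadweight loss = W^SO − W^NE = 5.3.

5.3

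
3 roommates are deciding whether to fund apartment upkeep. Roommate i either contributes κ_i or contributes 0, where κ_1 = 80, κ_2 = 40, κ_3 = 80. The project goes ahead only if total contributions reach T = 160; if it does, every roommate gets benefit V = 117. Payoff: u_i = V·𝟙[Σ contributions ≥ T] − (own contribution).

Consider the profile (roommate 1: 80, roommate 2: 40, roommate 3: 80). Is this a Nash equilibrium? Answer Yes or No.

Total = 200 ≥ 160: provided.
Roommate 1 (pledges 80, payoff 37): dropping to 0 → total 120, payoff 0. No gain.
Roommate 2 (pledges 40, payoff 77): dropping to 0 → total 160, payoff 117. Profitable deviation.

No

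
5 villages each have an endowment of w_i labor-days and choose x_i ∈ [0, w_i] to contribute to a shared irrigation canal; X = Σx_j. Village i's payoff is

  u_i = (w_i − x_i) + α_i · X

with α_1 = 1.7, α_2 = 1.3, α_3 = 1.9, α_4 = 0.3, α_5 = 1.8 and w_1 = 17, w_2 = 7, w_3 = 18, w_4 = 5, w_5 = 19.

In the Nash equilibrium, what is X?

61

∂u_i/∂x_i = α_i − 1, so village i contributes w_i if α_i > 1, else 0.
α_i > 1 for i ∈ {1, 2, 3, 5}; NE contributions (17, 7, 18, 0, 19), X = 61.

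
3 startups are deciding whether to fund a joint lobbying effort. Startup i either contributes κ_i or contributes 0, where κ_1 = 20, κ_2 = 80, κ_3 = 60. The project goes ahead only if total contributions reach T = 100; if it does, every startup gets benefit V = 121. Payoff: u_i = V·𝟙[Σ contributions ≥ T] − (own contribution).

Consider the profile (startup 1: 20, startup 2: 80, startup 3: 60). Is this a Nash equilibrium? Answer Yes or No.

Total = 160 ≥ 100: provided.
Startup 1 (pledges 20, payoff 101): dropping to 0 → total 140, payoff 121. Profitable deviation.

No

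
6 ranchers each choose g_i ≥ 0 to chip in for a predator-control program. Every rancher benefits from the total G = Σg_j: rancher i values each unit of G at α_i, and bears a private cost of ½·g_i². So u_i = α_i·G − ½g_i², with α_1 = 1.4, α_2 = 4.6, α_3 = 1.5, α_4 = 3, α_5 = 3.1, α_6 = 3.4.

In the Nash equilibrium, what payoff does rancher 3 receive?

Rancher i's FOC: ∂u_i/∂g_i = α_i − g_i = 0, so g_i* = α_i.
NE contributions = (1.4, 4.6, 1.5, 3, 3.1, 3.4); G = 17.
u_3 = α_3·G − ½·(g_3)² = 1.5·17 − ½·1.5² = 24.375.

24.375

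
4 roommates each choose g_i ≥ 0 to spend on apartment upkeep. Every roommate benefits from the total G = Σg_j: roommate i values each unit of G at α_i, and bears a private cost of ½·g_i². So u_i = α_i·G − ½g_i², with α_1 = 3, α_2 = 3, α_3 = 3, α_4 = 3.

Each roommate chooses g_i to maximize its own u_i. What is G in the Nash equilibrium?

Roommate i's FOC: ∂u_i/∂g_i = α_i − g_i = 0, so g_i* = α_i.
NE contributions = (3, 3, 3, 3); G = 12.

12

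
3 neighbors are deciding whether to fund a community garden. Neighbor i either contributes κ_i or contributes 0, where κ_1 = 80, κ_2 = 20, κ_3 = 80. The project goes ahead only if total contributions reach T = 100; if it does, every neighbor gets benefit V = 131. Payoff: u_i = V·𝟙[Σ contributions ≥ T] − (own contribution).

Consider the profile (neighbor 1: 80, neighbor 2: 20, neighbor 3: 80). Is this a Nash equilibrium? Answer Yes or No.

No

Total = 180 ≥ 100: provided.
Neighbor 1 (pledges 80, payoff 51): dropping to 0 → total 100, payoff 131. Profitable deviation.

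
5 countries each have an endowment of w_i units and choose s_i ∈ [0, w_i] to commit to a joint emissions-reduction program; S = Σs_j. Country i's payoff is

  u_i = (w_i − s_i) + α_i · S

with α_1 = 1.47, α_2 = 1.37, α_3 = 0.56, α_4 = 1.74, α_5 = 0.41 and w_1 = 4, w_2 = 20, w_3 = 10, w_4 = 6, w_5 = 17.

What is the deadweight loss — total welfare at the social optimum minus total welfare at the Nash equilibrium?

122.85

∂u_i/∂s_i = α_i − 1, so country i contributes w_i if α_i > 1, else 0.
α_i > 1 for i ∈ {1, 2, 4}; NE contributions (4, 20, 0, 6, 0), S = 30.
W^NE = Σw_i − S^NE + (Σα_i)·S^NE = 57 + 4.55·30 = 193.5.
Planner: ∂(Σu_j)/∂s_i = Σα_j − 1 = 4.55 > 0, so everyone contributes w_i; S^SO = 57, W^SO = 57 + 4.55·57 = 316.35.
Deadweight loss = 122.85.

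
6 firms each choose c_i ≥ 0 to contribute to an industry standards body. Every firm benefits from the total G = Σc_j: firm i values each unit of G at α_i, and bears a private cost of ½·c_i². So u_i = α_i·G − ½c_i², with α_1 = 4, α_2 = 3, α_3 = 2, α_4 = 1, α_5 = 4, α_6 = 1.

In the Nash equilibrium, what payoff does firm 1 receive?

Firm i's FOC: ∂u_i/∂c_i = α_i − c_i = 0, so c_i* = α_i.
NE contributions = (4, 3, 2, 1, 4, 1); G = 15.
u_1 = α_1·G − ½·(c_1)² = 4·15 − ½·4² = 52.

52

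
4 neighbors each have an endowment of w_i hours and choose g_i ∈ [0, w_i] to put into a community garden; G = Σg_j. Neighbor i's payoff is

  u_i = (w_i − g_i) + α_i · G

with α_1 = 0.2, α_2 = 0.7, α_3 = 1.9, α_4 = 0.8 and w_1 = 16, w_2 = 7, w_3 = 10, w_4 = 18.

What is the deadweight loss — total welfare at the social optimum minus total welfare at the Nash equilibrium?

106.6

∂u_i/∂g_i = α_i − 1, so neighbor i contributes w_i if α_i > 1, else 0.
α_i > 1 for i ∈ {3}; NE contributions (0, 0, 10, 0), G = 10.
W^NE = Σw_i − G^NE + (Σα_i)·G^NE = 51 + 2.6·10 = 77.
Planner: ∂(Σu_j)/∂g_i = Σα_j − 1 = 2.6 > 0, so everyone contributes w_i; G^SO = 51, W^SO = 51 + 2.6·51 = 183.6.
Deadweight loss = 106.6.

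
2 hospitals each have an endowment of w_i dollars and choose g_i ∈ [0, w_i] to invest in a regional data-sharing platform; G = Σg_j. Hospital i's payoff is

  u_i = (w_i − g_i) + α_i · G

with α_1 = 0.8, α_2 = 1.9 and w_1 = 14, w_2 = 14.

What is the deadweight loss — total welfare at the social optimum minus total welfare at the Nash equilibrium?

∂u_i/∂g_i = α_i − 1, so hospital i contributes w_i if α_i > 1, else 0.
α_i > 1 for i ∈ {2}; NE contributions (0, 14), G = 14.
W^NE = Σw_i − G^NE + (Σα_i)·G^NE = 28 + 1.7·14 = 51.8.
Planner: ∂(Σu_j)/∂g_i = Σα_j − 1 = 1.7 > 0, so everyone contributes w_i; G^SO = 28, W^SO = 28 + 1.7·28 = 75.6.
Deadweight loss = 23.8.

23.8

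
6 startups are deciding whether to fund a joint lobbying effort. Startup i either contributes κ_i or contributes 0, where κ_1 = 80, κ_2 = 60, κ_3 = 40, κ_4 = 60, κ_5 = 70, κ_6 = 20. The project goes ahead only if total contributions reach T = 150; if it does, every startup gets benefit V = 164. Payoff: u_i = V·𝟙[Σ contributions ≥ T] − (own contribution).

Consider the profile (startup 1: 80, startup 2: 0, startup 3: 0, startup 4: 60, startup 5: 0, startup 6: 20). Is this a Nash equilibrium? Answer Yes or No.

Total = 160 ≥ 150: provided.
Startup 1 (pledges 80, payoff 84): dropping to 0 → total 80, payoff 0. No gain.
Startup 2 (pledges 0, payoff 164): pledging 60 → total 220, payoff 104. No gain.
Startup 3 (pledges 0, payoff 164): pledging 40 → total 200, payoff 124. No gain.
Startup 4 (pledges 60, payoff 104): dropping to 0 → total 100, payoff 0. No gain.
Startup 5 (pledges 0, payoff 164): pledging 70 → total 230, payoff 94. No gain.
Startup 6 (pledges 20, payoff 144): dropping to 0 → total 140, payoff 0. No gain.

Yes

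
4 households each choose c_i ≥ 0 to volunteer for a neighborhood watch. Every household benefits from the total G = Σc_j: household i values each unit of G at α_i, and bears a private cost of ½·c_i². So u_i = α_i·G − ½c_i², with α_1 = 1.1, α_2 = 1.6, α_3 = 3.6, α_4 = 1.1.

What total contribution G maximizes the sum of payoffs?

29.6

Planner FOC: ∂(Σu_j)/∂c_i = (Σα_j) − c_i = 0, so c_i^SO = Σα_j = 7.4 for every i; G^SO = 29.6.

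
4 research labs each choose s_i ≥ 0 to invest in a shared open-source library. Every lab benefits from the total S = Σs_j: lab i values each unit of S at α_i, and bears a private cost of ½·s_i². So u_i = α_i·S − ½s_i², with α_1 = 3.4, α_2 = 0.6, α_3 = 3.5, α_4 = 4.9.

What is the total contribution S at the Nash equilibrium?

12.4

Lab i's FOC: ∂u_i/∂s_i = α_i − s_i = 0, so s_i* = α_i.
NE contributions = (3.4, 0.6, 3.5, 4.9); S = 12.4.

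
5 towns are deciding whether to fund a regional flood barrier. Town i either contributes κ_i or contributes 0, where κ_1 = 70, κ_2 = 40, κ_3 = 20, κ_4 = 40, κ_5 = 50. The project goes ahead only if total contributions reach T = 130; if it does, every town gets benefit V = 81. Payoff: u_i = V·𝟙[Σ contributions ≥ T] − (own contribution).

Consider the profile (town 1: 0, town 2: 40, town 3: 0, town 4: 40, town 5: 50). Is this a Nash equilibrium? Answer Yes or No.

Yes

Total = 130 ≥ 130: provided.
Town 1 (pledges 0, payoff 81): pledging 70 → total 200, payoff 11. No gain.
Town 2 (pledges 40, payoff 41): dropping to 0 → total 90, payoff 0. No gain.
Town 3 (pledges 0, payoff 81): pledging 20 → total 150, payoff 61. No gain.
Town 4 (pledges 40, payoff 41): dropping to 0 → total 90, payoff 0. No gain.
Town 5 (pledges 50, payoff 31): dropping to 0 → total 80, payoff 0. No gain.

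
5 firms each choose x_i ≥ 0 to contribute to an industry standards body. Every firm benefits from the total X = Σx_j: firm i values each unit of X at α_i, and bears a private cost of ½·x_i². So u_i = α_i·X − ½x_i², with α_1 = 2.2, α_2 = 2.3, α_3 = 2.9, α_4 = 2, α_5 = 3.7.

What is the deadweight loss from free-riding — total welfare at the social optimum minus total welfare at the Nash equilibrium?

Firm i's FOC: ∂u_i/∂x_i = α_i − x_i = 0, so x_i* = α_i.
NE contributions = (2.2, 2.3, 2.9, 2, 3.7); X = 13.1.
W^NE = (Σα)·X − ½Σα_i² = 13.1² − ½·36.23 = 153.495.
Planner sets x_i = Σα_j = 13.1 for every i, so X^SO = 5·13.1 = 65.5.
W^SO = (Σα)·X^SO − ½·5·(Σα)² = (5/2)·13.1² = 429.025.
Deadweight loss = W^SO − W^NE = 275.53.

275.53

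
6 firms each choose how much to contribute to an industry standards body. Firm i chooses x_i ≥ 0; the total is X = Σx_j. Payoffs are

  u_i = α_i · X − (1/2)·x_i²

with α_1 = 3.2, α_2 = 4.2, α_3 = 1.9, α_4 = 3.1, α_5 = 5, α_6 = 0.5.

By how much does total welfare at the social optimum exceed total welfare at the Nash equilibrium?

673.995

Firm i's FOC: ∂u_i/∂x_i = α_i − x_i = 0, so x_i* = α_i.
NE contributions = (3.2, 4.2, 1.9, 3.1, 5, 0.5); X = 17.9.
W^NE = (Σα)·X − ½Σα_i² = 17.9² − ½·66.35 = 287.235.
Planner sets x_i = Σα_j = 17.9 for every i, so X^SO = 6·17.9 = 107.4.
W^SO = (Σα)·X^SO − ½·6·(Σα)² = (6/2)·17.9² = 961.23.
Deadweight loss = W^SO − W^NE = 673.995.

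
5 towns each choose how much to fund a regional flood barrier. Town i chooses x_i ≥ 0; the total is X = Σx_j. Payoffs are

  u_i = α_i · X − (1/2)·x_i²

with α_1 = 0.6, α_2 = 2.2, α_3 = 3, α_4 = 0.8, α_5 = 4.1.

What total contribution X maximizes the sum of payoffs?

53.5

Planner FOC: ∂(Σu_j)/∂x_i = (Σα_j) − x_i = 0, so x_i^SO = Σα_j = 10.7 for every i; X^SO = 53.5.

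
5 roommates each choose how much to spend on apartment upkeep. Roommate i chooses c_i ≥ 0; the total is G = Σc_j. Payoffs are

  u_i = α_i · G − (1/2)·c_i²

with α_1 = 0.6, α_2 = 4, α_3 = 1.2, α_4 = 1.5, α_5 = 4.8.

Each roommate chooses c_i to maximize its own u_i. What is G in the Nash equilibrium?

12.1

Roommate i's FOC: ∂u_i/∂c_i = α_i − c_i = 0, so c_i* = α_i.
NE contributions = (0.6, 4, 1.2, 1.5, 4.8); G = 12.1.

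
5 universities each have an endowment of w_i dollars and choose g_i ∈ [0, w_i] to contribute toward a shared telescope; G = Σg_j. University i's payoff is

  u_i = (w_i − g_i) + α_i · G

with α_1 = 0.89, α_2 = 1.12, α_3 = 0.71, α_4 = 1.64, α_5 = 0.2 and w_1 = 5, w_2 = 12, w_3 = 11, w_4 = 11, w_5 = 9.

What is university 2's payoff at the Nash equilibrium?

25.76

∂u_i/∂g_i = α_i − 1, so university i contributes w_i if α_i > 1, else 0.
α_i > 1 for i ∈ {2, 4}; NE contributions (0, 12, 0, 11, 0), G = 23.
u_2 = (12 − 12) + 1.12·23 = 25.76.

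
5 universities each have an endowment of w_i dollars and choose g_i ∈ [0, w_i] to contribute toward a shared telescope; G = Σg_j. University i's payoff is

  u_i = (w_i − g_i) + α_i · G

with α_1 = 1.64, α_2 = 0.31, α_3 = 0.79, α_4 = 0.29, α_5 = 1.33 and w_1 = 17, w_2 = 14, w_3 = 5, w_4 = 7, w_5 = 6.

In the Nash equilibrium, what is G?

23

∂u_i/∂g_i = α_i − 1, so university i contributes w_i if α_i > 1, else 0.
α_i > 1 for i ∈ {1, 5}; NE contributions (17, 0, 0, 0, 6), G = 23.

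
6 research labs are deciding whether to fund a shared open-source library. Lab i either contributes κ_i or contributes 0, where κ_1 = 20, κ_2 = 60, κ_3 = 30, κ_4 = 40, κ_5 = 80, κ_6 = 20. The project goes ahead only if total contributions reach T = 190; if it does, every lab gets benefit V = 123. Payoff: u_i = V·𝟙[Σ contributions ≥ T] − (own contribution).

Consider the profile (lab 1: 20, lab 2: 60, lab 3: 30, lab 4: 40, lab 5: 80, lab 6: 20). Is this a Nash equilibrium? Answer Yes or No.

Total = 250 ≥ 190: provided.
Lab 1 (pledges 20, payoff 103): dropping to 0 → total 230, payoff 123. Profitable deviation.

No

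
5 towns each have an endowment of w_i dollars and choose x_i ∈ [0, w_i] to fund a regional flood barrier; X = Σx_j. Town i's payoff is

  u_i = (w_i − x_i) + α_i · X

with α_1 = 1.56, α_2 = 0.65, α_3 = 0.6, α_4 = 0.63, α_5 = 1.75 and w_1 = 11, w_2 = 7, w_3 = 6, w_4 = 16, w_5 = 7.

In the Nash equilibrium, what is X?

18

∂u_i/∂x_i = α_i − 1, so town i contributes w_i if α_i > 1, else 0.
α_i > 1 for i ∈ {1, 5}; NE contributions (11, 0, 0, 0, 7), X = 18.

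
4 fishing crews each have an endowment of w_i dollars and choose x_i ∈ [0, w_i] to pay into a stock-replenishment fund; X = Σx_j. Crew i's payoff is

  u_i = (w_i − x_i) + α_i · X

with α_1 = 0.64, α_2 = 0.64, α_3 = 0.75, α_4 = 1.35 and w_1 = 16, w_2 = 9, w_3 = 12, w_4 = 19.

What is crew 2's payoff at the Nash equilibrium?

∂u_i/∂x_i = α_i − 1, so crew i contributes w_i if α_i > 1, else 0.
α_i > 1 for i ∈ {4}; NE contributions (0, 0, 0, 19), X = 19.
u_2 = (9 − 0) + 0.64·19 = 21.16.

21.16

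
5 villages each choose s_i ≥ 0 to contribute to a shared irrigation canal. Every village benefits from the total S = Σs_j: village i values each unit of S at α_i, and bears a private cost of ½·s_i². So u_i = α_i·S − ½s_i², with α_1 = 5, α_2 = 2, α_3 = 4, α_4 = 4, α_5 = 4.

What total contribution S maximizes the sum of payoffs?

95

Planner FOC: ∂(Σu_j)/∂s_i = (Σα_j) − s_i = 0, so s_i^SO = Σα_j = 19 for every i; S^SO = 95.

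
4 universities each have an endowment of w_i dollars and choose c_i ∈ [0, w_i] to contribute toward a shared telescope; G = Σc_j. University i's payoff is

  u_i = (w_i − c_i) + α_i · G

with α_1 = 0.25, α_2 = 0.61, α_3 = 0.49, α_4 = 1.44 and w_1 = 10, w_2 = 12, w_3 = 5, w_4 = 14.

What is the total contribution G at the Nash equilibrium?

14

∂u_i/∂c_i = α_i − 1, so university i contributes w_i if α_i > 1, else 0.
α_i > 1 for i ∈ {4}; NE contributions (0, 0, 0, 14), G = 14.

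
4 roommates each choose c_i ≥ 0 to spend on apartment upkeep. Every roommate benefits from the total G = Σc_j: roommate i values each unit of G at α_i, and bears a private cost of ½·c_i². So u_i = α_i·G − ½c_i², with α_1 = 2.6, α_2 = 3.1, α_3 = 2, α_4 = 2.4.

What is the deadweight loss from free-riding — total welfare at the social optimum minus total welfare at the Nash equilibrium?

115.075

Roommate i's FOC: ∂u_i/∂c_i = α_i − c_i = 0, so c_i* = α_i.
NE contributions = (2.6, 3.1, 2, 2.4); G = 10.1.
W^NE = (Σα)·G − ½Σα_i² = 10.1² − ½·26.13 = 88.945.
Planner sets c_i = Σα_j = 10.1 for every i, so G^SO = 4·10.1 = 40.4.
W^SO = (Σα)·G^SO − ½·4·(Σα)² = (4/2)·10.1² = 204.02.
Deadweight loss = W^SO − W^NE = 115.075.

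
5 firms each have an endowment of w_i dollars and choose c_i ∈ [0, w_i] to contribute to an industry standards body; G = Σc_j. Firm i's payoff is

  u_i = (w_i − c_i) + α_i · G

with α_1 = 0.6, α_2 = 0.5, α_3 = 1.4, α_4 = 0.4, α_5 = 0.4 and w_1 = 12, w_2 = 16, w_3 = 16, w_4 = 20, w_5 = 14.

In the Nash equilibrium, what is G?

∂u_i/∂c_i = α_i − 1, so firm i contributes w_i if α_i > 1, else 0.
α_i > 1 for i ∈ {3}; NE contributions (0, 0, 16, 0, 0), G = 16.

16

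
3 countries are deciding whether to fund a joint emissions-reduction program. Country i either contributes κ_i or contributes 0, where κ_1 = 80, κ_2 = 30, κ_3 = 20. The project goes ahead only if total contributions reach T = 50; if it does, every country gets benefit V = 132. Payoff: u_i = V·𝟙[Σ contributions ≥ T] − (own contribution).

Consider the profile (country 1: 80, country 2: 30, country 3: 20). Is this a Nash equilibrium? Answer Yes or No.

No

Total = 130 ≥ 50: provided.
Country 1 (pledges 80, payoff 52): dropping to 0 → total 50, payoff 132. Profitable deviation.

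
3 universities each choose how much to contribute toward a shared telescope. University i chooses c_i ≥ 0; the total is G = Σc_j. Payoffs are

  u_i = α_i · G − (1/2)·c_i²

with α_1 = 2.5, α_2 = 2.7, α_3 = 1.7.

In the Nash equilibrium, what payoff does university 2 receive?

University i's FOC: ∂u_i/∂c_i = α_i − c_i = 0, so c_i* = α_i.
NE contributions = (2.5, 2.7, 1.7); G = 6.9.
u_2 = α_2·G − ½·(c_2)² = 2.7·6.9 − ½·2.7² = 14.985.

14.985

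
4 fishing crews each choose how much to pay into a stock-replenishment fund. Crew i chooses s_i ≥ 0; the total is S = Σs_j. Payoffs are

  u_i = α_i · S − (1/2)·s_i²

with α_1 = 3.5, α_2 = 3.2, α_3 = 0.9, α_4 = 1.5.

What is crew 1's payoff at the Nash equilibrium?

Crew i's FOC: ∂u_i/∂s_i = α_i − s_i = 0, so s_i* = α_i.
NE contributions = (3.5, 3.2, 0.9, 1.5); S = 9.1.
u_1 = α_1·S − ½·(s_1)² = 3.5·9.1 − ½·3.5² = 25.725.

25.725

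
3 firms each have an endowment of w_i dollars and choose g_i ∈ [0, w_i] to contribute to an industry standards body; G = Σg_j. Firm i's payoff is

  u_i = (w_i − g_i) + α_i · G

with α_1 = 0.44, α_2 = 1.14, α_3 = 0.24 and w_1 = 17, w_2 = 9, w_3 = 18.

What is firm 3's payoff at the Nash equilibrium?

∂u_i/∂g_i = α_i − 1, so firm i contributes w_i if α_i > 1, else 0.
α_i > 1 for i ∈ {2}; NE contributions (0, 9, 0), G = 9.
u_3 = (18 − 0) + 0.24·9 = 20.16.

20.16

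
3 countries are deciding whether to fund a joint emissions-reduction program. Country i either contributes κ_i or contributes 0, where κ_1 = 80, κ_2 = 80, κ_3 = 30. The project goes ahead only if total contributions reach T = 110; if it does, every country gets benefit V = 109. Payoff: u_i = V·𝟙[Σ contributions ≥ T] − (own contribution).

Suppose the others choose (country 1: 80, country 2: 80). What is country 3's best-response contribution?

Others' total = 160 ≥ 110; contributing adds cost 30 for no extra benefit.
Best response: 0.

0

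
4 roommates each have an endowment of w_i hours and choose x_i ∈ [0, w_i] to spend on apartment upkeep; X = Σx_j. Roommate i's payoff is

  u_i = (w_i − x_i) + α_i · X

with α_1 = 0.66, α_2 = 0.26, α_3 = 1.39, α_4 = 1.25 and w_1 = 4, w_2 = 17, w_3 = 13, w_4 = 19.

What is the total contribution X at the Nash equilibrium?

∂u_i/∂x_i = α_i − 1, so roommate i contributes w_i if α_i > 1, else 0.
α_i > 1 for i ∈ {3, 4}; NE contributions (0, 0, 13, 19), X = 32.

32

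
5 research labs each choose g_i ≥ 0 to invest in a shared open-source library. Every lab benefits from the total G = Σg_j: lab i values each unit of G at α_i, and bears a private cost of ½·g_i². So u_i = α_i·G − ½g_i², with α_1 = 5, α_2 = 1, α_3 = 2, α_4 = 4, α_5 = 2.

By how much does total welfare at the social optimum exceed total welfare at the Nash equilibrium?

Lab i's FOC: ∂u_i/∂g_i = α_i − g_i = 0, so g_i* = α_i.
NE contributions = (5, 1, 2, 4, 2); G = 14.
W^NE = (Σα)·G − ½Σα_i² = 14² − ½·50 = 171.
Planner sets g_i = Σα_j = 14 for every i, so G^SO = 5·14 = 70.
W^SO = (Σα)·G^SO − ½·5·(Σα)² = (5/2)·14² = 490.
Deadweight loss = W^SO − W^NE = 319.

319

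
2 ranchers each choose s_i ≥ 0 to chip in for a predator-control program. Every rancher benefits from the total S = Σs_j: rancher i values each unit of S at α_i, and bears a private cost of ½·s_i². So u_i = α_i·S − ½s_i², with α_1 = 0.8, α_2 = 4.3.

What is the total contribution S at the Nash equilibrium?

Rancher i's FOC: ∂u_i/∂s_i = α_i − s_i = 0, so s_i* = α_i.
NE contributions = (0.8, 4.3); S = 5.1.

5.1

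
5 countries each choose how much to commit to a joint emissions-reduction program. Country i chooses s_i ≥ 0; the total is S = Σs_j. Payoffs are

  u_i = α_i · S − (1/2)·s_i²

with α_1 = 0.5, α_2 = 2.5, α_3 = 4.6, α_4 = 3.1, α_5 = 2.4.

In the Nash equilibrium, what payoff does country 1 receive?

Country i's FOC: ∂u_i/∂s_i = α_i − s_i = 0, so s_i* = α_i.
NE contributions = (0.5, 2.5, 4.6, 3.1, 2.4); S = 13.1.
u_1 = α_1·S − ½·(s_1)² = 0.5·13.1 − ½·0.5² = 6.425.

6.425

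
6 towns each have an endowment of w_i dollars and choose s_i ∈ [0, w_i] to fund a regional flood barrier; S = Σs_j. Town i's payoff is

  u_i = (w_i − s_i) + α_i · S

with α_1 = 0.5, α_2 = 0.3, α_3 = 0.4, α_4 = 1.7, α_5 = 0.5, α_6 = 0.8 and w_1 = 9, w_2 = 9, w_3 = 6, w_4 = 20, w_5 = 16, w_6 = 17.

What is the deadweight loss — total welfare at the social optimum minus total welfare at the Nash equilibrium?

182.4

∂u_i/∂s_i = α_i − 1, so town i contributes w_i if α_i > 1, else 0.
α_i > 1 for i ∈ {4}; NE contributions (0, 0, 0, 20, 0, 0), S = 20.
W^NE = Σw_i − S^NE + (Σα_i)·S^NE = 77 + 3.2·20 = 141.
Planner: ∂(Σu_j)/∂s_i = Σα_j − 1 = 3.2 > 0, so everyone contributes w_i; S^SO = 77, W^SO = 77 + 3.2·77 = 323.4.
Deadweight loss = 182.4.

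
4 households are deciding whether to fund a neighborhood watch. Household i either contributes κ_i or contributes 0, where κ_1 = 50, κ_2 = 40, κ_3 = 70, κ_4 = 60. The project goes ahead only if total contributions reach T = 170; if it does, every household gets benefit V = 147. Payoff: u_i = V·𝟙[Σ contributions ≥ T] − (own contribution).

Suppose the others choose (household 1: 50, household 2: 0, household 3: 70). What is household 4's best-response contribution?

Others' total = 120. Contributing 60 brings total to 180 ≥ 170: gain V − κ_4 = 87.
Best response: 60.

60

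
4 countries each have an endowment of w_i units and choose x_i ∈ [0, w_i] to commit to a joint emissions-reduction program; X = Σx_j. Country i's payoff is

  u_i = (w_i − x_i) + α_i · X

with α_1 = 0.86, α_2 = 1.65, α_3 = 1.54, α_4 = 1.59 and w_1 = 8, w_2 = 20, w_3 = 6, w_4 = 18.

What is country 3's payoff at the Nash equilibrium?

∂u_i/∂x_i = α_i − 1, so country i contributes w_i if α_i > 1, else 0.
α_i > 1 for i ∈ {2, 3, 4}; NE contributions (0, 20, 6, 18), X = 44.
u_3 = (6 − 6) + 1.54·44 = 67.76.

67.76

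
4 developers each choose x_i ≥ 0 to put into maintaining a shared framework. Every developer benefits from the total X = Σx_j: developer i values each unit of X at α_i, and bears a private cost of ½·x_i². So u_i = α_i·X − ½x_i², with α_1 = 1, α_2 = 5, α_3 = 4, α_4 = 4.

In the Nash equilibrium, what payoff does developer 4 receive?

48

Developer i's FOC: ∂u_i/∂x_i = α_i − x_i = 0, so x_i* = α_i.
NE contributions = (1, 5, 4, 4); X = 14.
u_4 = α_4·X − ½·(x_4)² = 4·14 − ½·4² = 48.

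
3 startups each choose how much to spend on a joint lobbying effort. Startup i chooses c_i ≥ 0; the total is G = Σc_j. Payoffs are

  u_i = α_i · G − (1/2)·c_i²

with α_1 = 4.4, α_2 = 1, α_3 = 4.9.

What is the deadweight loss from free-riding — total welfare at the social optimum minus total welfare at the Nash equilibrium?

75.23

Startup i's FOC: ∂u_i/∂c_i = α_i − c_i = 0, so c_i* = α_i.
NE contributions = (4.4, 1, 4.9); G = 10.3.
W^NE = (Σα)·G − ½Σα_i² = 10.3² − ½·44.37 = 83.905.
Planner sets c_i = Σα_j = 10.3 for every i, so G^SO = 3·10.3 = 30.9.
W^SO = (Σα)·G^SO − ½·3·(Σα)² = (3/2)·10.3² = 159.135.
Deadweight loss = W^SO − W^NE = 75.23.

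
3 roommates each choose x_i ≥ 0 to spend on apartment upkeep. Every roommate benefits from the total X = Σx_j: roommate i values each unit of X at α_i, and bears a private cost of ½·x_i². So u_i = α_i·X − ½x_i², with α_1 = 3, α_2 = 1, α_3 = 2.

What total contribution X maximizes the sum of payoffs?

Planner FOC: ∂(Σu_j)/∂x_i = (Σα_j) − x_i = 0, so x_i^SO = Σα_j = 6 for every i; X^SO = 18.

18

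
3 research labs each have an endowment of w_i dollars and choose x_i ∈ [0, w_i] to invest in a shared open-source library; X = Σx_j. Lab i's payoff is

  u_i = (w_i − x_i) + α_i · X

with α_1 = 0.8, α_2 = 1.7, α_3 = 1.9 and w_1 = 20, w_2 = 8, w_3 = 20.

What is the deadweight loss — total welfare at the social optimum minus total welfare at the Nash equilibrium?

∂u_i/∂x_i = α_i − 1, so lab i contributes w_i if α_i > 1, else 0.
α_i > 1 for i ∈ {2, 3}; NE contributions (0, 8, 20), X = 28.
W^NE = Σw_i − X^NE + (Σα_i)·X^NE = 48 + 3.4·28 = 143.2.
Planner: ∂(Σu_j)/∂x_i = Σα_j − 1 = 3.4 > 0, so everyone contributes w_i; X^SO = 48, W^SO = 48 + 3.4·48 = 211.2.
Deadweight loss = 68.

68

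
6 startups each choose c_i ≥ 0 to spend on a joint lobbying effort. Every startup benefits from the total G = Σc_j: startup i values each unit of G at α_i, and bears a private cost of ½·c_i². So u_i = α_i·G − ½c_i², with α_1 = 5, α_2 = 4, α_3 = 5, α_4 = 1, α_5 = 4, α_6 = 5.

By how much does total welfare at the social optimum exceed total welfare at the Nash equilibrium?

1206

Startup i's FOC: ∂u_i/∂c_i = α_i − c_i = 0, so c_i* = α_i.
NE contributions = (5, 4, 5, 1, 4, 5); G = 24.
W^NE = (Σα)·G − ½Σα_i² = 24² − ½·108 = 522.
Planner sets c_i = Σα_j = 24 for every i, so G^SO = 6·24 = 144.
W^SO = (Σα)·G^SO − ½·6·(Σα)² = (6/2)·24² = 1728.
Deadweight loss = W^SO − W^NE = 1206.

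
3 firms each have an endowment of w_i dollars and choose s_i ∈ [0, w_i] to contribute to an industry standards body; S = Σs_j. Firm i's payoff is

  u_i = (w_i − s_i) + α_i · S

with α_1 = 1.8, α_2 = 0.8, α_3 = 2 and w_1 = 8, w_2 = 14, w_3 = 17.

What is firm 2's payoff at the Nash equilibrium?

34

∂u_i/∂s_i = α_i − 1, so firm i contributes w_i if α_i > 1, else 0.
α_i > 1 for i ∈ {1, 3}; NE contributions (8, 0, 17), S = 25.
u_2 = (14 − 0) + 0.8·25 = 34.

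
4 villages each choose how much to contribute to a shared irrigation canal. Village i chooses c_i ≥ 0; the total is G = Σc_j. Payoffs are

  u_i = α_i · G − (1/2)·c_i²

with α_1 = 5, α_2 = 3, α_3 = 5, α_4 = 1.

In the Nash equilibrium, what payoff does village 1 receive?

Village i's FOC: ∂u_i/∂c_i = α_i − c_i = 0, so c_i* = α_i.
NE contributions = (5, 3, 5, 1); G = 14.
u_1 = α_1·G − ½·(c_1)² = 5·14 − ½·5² = 57.5.

57.5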